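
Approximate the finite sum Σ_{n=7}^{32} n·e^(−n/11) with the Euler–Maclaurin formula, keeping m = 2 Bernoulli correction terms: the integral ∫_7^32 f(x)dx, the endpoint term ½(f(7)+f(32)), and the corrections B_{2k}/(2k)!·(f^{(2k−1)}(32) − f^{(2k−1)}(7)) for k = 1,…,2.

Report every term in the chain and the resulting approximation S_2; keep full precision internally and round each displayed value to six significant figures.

∫_7^32 x·e^(−x/11) dx evaluates to 78.9938.
Boundary: ½(f(7) + f(32)) = ½(3.70449 + 1.74481) = 2.72465.
Integral + boundary = 81.7184.
k=1: B_{2}/(2)! × [f^{(1)}(32) − f^{(1)}(7)] = 1/12 × (-0.104094 − 0.192441) = -0.0247112.
After k=1: 81.6937.
k=2: B_{4}/(4)! × [f^{(3)}(32) − f^{(3)}(7)] = −1/720 × (4.09656e-05 − 0.0103378) = 1.43011e-05.

S_2 ≈ 81.6937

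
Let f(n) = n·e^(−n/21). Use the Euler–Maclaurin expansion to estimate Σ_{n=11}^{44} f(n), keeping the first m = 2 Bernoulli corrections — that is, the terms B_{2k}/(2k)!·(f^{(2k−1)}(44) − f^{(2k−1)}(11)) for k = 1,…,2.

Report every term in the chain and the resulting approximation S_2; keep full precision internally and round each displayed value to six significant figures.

∫_11^44 x·e^(−x/21) dx evaluates to 230.048.
Boundary: ½(f(11) + f(44)) = ½(6.51486 + 5.41380) = 5.96433.
Integral + boundary = 236.012.
k=1: B_{2}/(2)! × [f^{(1)}(44) − f^{(1)}(11)] = 1/12 × (-0.134759 − 0.282029) = -0.0347323.
After k=1: 235.977.
k=2: B_{4}/(4)! × [f^{(3)}(44) − f^{(3)}(11)] = −1/720 × (0.000252433 − 0.00332551) = 4.26816e-06.

S_2 ≈ 235.977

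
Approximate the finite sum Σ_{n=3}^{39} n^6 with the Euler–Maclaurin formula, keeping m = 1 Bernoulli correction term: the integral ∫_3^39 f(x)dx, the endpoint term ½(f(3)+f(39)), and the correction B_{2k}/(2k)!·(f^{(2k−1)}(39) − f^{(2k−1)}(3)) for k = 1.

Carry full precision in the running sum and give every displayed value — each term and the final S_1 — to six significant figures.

S_1 ≈ 2.14089e+10

Integral: ∫_3^39 x^6 dx = 1.96044e+10.
½[f(3) + f(39)] = ½[729.000 + 3.51874e+09] = 1.75937e+09.
Integral + boundary = 2.13638e+10.
Correction k=1: B_{2}/2! · (f^{(1)}(39) − f^{(1)}(3)) = 1/12 · (5.41345e+08 − 1458.00) = 4.51120e+07.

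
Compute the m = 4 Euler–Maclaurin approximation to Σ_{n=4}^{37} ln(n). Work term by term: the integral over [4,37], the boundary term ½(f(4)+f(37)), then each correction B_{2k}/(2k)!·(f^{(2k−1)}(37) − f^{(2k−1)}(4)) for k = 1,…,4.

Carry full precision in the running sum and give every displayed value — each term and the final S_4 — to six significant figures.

S_4 ≈ 97.5389

The integral term ∫_4^37 ln(x) dx = 95.0588.
½[f(4) + f(37)] = ½[1.38629 + 3.61092] = 2.49861.
So far: 97.5574.
Correction k=1: B_{2}/2! · (f^{(1)}(37) − f^{(1)}(4)) = 1/12 · (0.0270270 − 0.250000) = -0.0185811.
After k=1: 97.5388.
Correction k=2: B_{4}/4! · (f^{(3)}(37) − f^{(3)}(4)) = −1/720 · (3.94843e-05 − 0.0312500) = 4.33479e-05.
After k=2: 97.5389.
Correction k=3: B_{6}/6! · (f^{(5)}(37) − f^{(5)}(4)) = 1/30240 · (3.46101e-07 − 0.0234375) = -7.75038e-07.
After k=3: 97.5389.
Correction k=4: B_{8}/8! · (f^{(7)}(37) − f^{(7)}(4)) = −1/1209600 · (7.58439e-09 − 0.0439453) = 3.63304e-08.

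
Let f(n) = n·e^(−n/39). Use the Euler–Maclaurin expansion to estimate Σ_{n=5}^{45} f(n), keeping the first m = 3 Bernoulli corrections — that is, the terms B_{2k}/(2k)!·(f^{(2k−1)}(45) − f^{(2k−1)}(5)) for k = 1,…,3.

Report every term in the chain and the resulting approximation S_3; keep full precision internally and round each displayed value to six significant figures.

S_3 ≈ 485.427

∫_5^45 x·e^(−x/39) dx evaluates to 476.199.
½[f(5) + f(45)] = ½[4.39836 + 14.1940] = 9.29616.
Running total after boundary: 485.495.
Order-1 term: 1/12 · (-0.0485263 − 0.766894) = -0.0679517.
After k=1: 485.427.
Order-2 term: −1/720 · (0.000382851 − 0.00166091) = 1.77508e-06.
After k=2: 485.427.
Order-3 term: 1/30240 · (5.24396e-07 − 1.85247e-06) = -4.39179e-11.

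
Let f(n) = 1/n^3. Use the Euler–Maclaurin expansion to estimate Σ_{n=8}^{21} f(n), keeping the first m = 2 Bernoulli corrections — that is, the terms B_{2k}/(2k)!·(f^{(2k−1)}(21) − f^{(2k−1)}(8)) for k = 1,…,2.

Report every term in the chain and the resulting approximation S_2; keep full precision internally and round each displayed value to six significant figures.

S_2 ≈ 0.00776870

The integral term ∫_8^21 1/x^3 dx = 0.00667871.
Boundary: ½(f(8) + f(21)) = ½(0.00195312 + 0.000107980) = 0.00103055.
Running total after boundary: 0.00770927.
Order-1 term: 1/12 · (-1.54257e-05 − (-0.000732422)) = 5.97497e-05.
Running total after k=1: 0.00776902.
Order-2 term: −1/720 · (-6.99577e-07 − (-0.000228882)) = -3.16920e-07.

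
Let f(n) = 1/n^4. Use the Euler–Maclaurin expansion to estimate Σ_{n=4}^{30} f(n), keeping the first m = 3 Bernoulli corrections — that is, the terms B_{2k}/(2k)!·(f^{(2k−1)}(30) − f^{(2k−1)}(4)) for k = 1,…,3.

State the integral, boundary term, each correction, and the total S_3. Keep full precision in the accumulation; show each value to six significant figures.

The integral term ∫_4^30 1/x^4 dx = 0.00519599.
Boundary: ½(f(4) + f(30)) = ½(0.00390625 + 1.23457e-06) = 0.00195374.
So far: 0.00714973.
Correction k=1: B_{2}/2! · (f^{(1)}(30) − f^{(1)}(4)) = 1/12 · (-1.64609e-07 − (-0.00390625)) = 0.000325507.
Partial sum through k=1: 0.00747524.
Correction k=2: B_{4}/4! · (f^{(3)}(30) − f^{(3)}(4)) = −1/720 · (-5.48697e-09 − (-0.00732422)) = -1.01725e-05.
Partial sum through k=2: 0.00746506.
Correction k=3: B_{6}/6! · (f^{(5)}(30) − f^{(5)}(4)) = 1/30240 · (-3.41411e-10 − (-0.0256348)) = 8.47710e-07.

S_3 ≈ 0.00746591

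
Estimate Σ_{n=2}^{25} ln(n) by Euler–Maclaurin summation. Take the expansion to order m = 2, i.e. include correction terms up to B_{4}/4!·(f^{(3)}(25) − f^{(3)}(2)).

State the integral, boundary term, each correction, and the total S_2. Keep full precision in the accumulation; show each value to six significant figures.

The integral term ∫_2^25 ln(x) dx = 56.0856.
Endpoint term: (f(2) + f(25))/2 = (0.693147 + 3.21888)/2 = 1.95601.
So far: 58.0416.
k=1: B_{2}/(2)! × [f^{(1)}(25) − f^{(1)}(2)] = 1/12 × (0.0400000 − 0.500000) = -0.0383333.
Partial sum through k=1: 58.0033.
k=2: B_{4}/(4)! × [f^{(3)}(25) − f^{(3)}(2)] = −1/720 × (0.000128000 − 0.250000) = 0.000347044.

S_2 ≈ 58.0036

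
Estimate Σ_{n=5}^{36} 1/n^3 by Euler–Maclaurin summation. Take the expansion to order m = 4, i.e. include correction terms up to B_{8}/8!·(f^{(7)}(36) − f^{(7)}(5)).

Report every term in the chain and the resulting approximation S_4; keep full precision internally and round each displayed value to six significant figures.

Integral: ∫_5^36 1/x^3 dx = 0.0196142.
Boundary: ½(f(5) + f(36)) = ½(0.00800000 + 2.14335e-05) = 0.00401072.
Integral + boundary = 0.0236249.
Correction k=1: B_{2}/2! · (f^{(1)}(36) − f^{(1)}(5)) = 1/12 · (-1.78612e-06 − (-0.00480000)) = 0.000399851.
After k=1: 0.0240248.
Correction k=2: B_{4}/4! · (f^{(3)}(36) − f^{(3)}(5)) = −1/720 · (-2.75636e-08 − (-0.00384000)) = -5.33330e-06.
After k=2: 0.0240194.
Correction k=3: B_{6}/6! · (f^{(5)}(36) − f^{(5)}(5)) = 1/30240 · (-8.93265e-10 − (-0.00645120)) = 2.13333e-07.
After k=3: 0.0240196.
Correction k=4: B_{8}/8! · (f^{(7)}(36) − f^{(7)}(5)) = −1/1209600 · (-4.96259e-11 − (-0.0185795)) = -1.53600e-08.

S_4 ≈ 0.0240196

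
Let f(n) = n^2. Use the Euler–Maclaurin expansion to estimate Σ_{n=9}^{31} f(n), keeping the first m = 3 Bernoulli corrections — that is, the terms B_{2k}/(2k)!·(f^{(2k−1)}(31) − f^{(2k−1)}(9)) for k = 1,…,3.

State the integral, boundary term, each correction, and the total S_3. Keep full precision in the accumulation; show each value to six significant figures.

S_3 ≈ 10212.0

∫_9^31 x^2 dx evaluates to 9687.33.
Boundary: ½(f(9) + f(31)) = ½(81.0000 + 961.000) = 521.000.
So far: 10208.3.
Order-1 term: 1/12 · (62.0000 − 18.0000) = 3.66667.
After k=1: 10212.0.
Order-2 term: −1/720 · (0.00000 − 0.00000) = 0.00000.
After k=2: 10212.0.
Order-3 term: 1/30240 · (0.00000 − 0.00000) = 0.00000.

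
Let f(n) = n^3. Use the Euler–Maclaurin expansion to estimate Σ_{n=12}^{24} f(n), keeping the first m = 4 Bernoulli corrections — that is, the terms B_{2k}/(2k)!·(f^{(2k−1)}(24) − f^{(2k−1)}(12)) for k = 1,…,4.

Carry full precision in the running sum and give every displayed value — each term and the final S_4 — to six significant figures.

The integral term ∫_12^24 x^3 dx = 77760.0.
½[f(12) + f(24)] = ½[1728.00 + 13824.0] = 7776.00.
Running total after boundary: 85536.0.
Correction k=1: B_{2}/2! · (f^{(1)}(24) − f^{(1)}(12)) = 1/12 · (1728.00 − 432.000) = 108.000.
After k=1: 85644.0.
Correction k=2: B_{4}/4! · (f^{(3)}(24) − f^{(3)}(12)) = −1/720 · (6.00000 − 6.00000) = 0.00000.
After k=2: 85644.0.
Correction k=3: B_{6}/6! · (f^{(5)}(24) − f^{(5)}(12)) = 1/30240 · (0.00000 − 0.00000) = 0.00000.
After k=3: 85644.0.
Correction k=4: B_{8}/8! · (f^{(7)}(24) − f^{(7)}(12)) = −1/1209600 · (0.00000 − 0.00000) = 0.00000.

S_4 ≈ 85644.0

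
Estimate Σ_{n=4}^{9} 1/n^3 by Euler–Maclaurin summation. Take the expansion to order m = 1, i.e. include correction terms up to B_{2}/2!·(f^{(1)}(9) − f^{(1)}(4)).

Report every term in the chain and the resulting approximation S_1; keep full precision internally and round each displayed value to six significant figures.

S_1 ≈ 0.0345140

Integral: ∫_4^9 1/x^3 dx = 0.0250772.
½[f(4) + f(9)] = ½[0.0156250 + 0.00137174] = 0.00849837.
Running total after boundary: 0.0335755.
Correction k=1: B_{2}/2! · (f^{(1)}(9) − f^{(1)}(4)) = 1/12 · (-0.000457247 − (-0.0117188)) = 0.000938459.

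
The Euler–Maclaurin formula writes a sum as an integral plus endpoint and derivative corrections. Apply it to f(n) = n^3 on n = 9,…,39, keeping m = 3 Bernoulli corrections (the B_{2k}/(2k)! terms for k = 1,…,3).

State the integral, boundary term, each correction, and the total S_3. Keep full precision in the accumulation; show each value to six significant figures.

Integral: ∫_9^39 x^3 dx = 576720.
½[f(9) + f(39)] = ½[729.000 + 59319.0] = 30024.0.
So far: 606744.
Order-1 term: 1/12 · (4563.00 − 243.000) = 360.000.
After k=1: 607104.
Order-2 term: −1/720 · (6.00000 − 6.00000) = 0.00000.
After k=2: 607104.
Order-3 term: 1/30240 · (0.00000 − 0.00000) = 0.00000.

S_3 ≈ 607104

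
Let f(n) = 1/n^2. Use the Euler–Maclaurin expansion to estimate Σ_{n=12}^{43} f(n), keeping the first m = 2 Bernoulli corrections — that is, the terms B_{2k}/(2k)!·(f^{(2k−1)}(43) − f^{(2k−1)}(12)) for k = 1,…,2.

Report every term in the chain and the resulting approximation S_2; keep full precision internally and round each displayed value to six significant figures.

Integral: ∫_12^43 1/x^2 dx = 0.0600775.
Boundary: ½(f(12) + f(43)) = ½(0.00694444 + 0.000540833) = 0.00374264.
Integral + boundary = 0.0638202.
k=1: B_{2}/(2)! × [f^{(1)}(43) − f^{(1)}(12)] = 1/12 × (-2.51550e-05 − (-0.00115741)) = 9.43544e-05.
Partial sum through k=1: 0.0639145.
k=2: B_{4}/(4)! × [f^{(3)}(43) − f^{(3)}(12)] = −1/720 × (-1.63256e-07 − (-9.64506e-05)) = -1.33732e-07.

S_2 ≈ 0.0639144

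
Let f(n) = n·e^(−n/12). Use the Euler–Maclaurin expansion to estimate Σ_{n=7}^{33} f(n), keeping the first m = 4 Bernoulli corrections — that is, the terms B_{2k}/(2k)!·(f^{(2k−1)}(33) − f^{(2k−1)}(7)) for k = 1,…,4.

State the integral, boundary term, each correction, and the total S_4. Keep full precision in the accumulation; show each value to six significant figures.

Integral: ∫_7^33 x·e^(−x/12) dx = 92.7110.
Boundary: ½(f(7) + f(33)) = ½(3.90625 + 2.10962) = 3.00793.
So far: 95.7189.
Order-1 term: 1/12 · (-0.111874 − 0.232515) = -0.0286990.
Partial sum through k=1: 95.6902.
Order-2 term: −1/720 · (0.000110986 − 0.00936517) = 1.28530e-05.
Partial sum through k=2: 95.6902.
Order-3 term: 1/30240 · (6.93662e-06 − 0.000118859) = -3.70113e-09.
Partial sum through k=3: 95.6902.
Order-4 term: −1/1209600 · (9.09896e-08 − 1.19918e-06) = 9.16161e-13.

S_4 ≈ 95.6902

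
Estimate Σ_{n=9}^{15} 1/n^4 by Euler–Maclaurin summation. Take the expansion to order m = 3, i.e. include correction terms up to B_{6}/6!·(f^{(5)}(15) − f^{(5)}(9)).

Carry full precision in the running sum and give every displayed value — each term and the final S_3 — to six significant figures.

Integral: ∫_9^15 1/x^4 dx = 0.000358482.
½[f(9) + f(15)] = ½[0.000152416 + 1.97531e-05] = 8.60844e-05.
So far: 0.000444566.
k=1: B_{2}/(2)! × [f^{(1)}(15) − f^{(1)}(9)] = 1/12 × (-5.26749e-06 − (-6.77404e-05)) = 5.20607e-06.
Running total after k=1: 0.000449772.
k=2: B_{4}/(4)! × [f^{(3)}(15) − f^{(3)}(9)] = −1/720 × (-7.02332e-07 − (-2.50890e-05)) = -3.38704e-08.
Running total after k=2: 0.000449739.
k=3: B_{6}/(6)! × [f^{(5)}(15) − f^{(5)}(9)] = 1/30240 × (-1.74803e-07 − (-1.73455e-05)) = 5.67814e-10.

S_3 ≈ 0.000449739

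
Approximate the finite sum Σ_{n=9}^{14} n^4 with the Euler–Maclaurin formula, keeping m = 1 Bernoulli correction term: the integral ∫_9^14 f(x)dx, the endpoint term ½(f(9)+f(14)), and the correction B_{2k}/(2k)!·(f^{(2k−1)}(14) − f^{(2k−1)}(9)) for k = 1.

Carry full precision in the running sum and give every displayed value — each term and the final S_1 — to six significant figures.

S_1 ≈ 118915

∫_9^14 x^4 dx evaluates to 95755.0.
½[f(9) + f(14)] = ½[6561.00 + 38416.0] = 22488.5.
So far: 118244.
Order-1 term: 1/12 · (10976.0 − 2916.00) = 671.667.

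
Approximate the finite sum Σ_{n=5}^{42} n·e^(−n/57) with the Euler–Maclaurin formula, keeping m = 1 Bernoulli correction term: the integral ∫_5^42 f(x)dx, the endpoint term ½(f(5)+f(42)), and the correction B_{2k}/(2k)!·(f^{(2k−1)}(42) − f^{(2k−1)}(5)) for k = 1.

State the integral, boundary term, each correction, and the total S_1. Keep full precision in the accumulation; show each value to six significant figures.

The integral term ∫_5^42 x·e^(−x/57) dx = 536.338.
Boundary: ½(f(5) + f(42)) = ½(4.58009 + 20.1022) = 12.3411.
Running total after boundary: 548.679.
k=1: B_{2}/(2)! × [f^{(1)}(42) − f^{(1)}(5)] = 1/12 × (0.125953 − 0.835666) = -0.0591427.

S_1 ≈ 548.620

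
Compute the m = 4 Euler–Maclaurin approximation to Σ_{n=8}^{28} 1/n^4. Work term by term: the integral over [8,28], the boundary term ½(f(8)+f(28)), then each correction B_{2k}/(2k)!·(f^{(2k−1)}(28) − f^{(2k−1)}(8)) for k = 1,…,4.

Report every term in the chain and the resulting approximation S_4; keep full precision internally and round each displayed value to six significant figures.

S_4 ≈ 0.000768816

The integral term ∫_8^28 1/x^4 dx = 0.000635857.
Boundary: ½(f(8) + f(28)) = ½(0.000244141 + 1.62693e-06) = 0.000122884.
So far: 0.000758741.
Order-1 term: 1/12 · (-2.32418e-07 − (-0.000122070)) = 1.01532e-05.
Running total after k=1: 0.000768894.
Order-2 term: −1/720 · (-8.89355e-09 − (-5.72205e-05)) = -7.94605e-08.
Running total after k=2: 0.000768814.
Order-3 term: 1/30240 · (-6.35253e-10 − (-5.00679e-05)) = 1.65566e-09.
Running total after k=3: 0.000768816.
Order-4 term: −1/1209600 · (-7.29245e-11 − (-7.04080e-05)) = -5.82076e-11.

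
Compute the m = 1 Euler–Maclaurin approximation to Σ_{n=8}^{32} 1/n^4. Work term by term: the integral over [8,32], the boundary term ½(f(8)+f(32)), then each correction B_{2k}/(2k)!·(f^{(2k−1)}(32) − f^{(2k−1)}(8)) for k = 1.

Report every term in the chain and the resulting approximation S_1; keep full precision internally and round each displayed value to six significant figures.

Integral: ∫_8^32 1/x^4 dx = 0.000640869.
Endpoint term: (f(8) + f(32))/2 = (0.000244141 + 9.53674e-07)/2 = 0.000122547.
Running total after boundary: 0.000763416.
Order-1 term: 1/12 · (-1.19209e-07 − (-0.000122070)) = 1.01626e-05.

S_1 ≈ 0.000773579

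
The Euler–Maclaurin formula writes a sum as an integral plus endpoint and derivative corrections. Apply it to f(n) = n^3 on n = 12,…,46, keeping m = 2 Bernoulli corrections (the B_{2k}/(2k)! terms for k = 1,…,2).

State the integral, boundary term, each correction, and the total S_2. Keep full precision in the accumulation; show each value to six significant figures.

Integral: ∫_12^46 x^3 dx = 1.11418e+06.
Boundary: ½(f(12) + f(46)) = ½(1728.00 + 97336.0) = 49532.0.
Running total after boundary: 1.16371e+06.
Correction k=1: B_{2}/2! · (f^{(1)}(46) − f^{(1)}(12)) = 1/12 · (6348.00 − 432.000) = 493.000.
Running total after k=1: 1.16420e+06.
Correction k=2: B_{4}/4! · (f^{(3)}(46) − f^{(3)}(12)) = −1/720 · (6.00000 − 6.00000) = 0.00000.

S_2 ≈ 1.16420e+06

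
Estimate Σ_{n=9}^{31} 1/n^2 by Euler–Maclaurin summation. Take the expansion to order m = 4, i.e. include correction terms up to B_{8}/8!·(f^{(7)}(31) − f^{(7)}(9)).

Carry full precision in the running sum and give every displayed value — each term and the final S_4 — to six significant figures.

The integral term ∫_9^31 1/x^2 dx = 0.0788530.
Boundary: ½(f(9) + f(31)) = ½(0.0123457 + 0.00104058) = 0.00669313.
Running total after boundary: 0.0855462.
Order-1 term: 1/12 · (-6.71344e-05 − (-0.00274348)) = 0.000223029.
Running total after k=1: 0.0857692.
Order-2 term: −1/720 · (-8.38306e-07 − (-0.000406442)) = -5.63339e-07.
Running total after k=2: 0.0857686.
Order-3 term: 1/30240 · (-2.61698e-08 − (-0.000150534)) = 4.97711e-09.
Running total after k=3: 0.0857686.
Order-4 term: −1/1209600 · (-1.52498e-09 − (-0.000104073)) = -8.60379e-11.

S_4 ≈ 0.0857686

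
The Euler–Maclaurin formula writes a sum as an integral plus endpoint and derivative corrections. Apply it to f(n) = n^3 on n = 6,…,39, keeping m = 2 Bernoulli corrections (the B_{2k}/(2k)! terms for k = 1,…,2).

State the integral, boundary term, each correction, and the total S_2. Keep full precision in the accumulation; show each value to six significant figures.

∫_6^39 x^3 dx evaluates to 578036.
Boundary: ½(f(6) + f(39)) = ½(216.000 + 59319.0) = 29767.5.
Running total after boundary: 607804.
Correction k=1: B_{2}/2! · (f^{(1)}(39) − f^{(1)}(6)) = 1/12 · (4563.00 − 108.000) = 371.250.
After k=1: 608175.
Correction k=2: B_{4}/4! · (f^{(3)}(39) − f^{(3)}(6)) = −1/720 · (6.00000 − 6.00000) = 0.00000.

S_2 ≈ 608175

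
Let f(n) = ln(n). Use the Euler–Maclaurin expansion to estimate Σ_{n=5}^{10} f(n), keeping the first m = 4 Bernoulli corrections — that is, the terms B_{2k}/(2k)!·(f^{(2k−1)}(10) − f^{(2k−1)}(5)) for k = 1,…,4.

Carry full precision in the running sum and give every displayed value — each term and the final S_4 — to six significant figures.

The integral term ∫_5^10 ln(x) dx = 9.97866.
Endpoint term: (f(5) + f(10))/2 = (1.60944 + 2.30259)/2 = 1.95601.
Integral + boundary = 11.9347.
Order-1 term: 1/12 · (0.100000 − 0.200000) = -0.00833333.
Running total after k=1: 11.9263.
Order-2 term: −1/720 · (0.00200000 − 0.0160000) = 1.94444e-05.
Running total after k=2: 11.9264.
Order-3 term: 1/30240 · (0.000240000 − 0.00768000) = -2.46032e-07.
Running total after k=3: 11.9264.
Order-4 term: −1/1209600 · (7.20000e-05 − 0.00921600) = 7.55952e-09.

S_4 ≈ 11.9264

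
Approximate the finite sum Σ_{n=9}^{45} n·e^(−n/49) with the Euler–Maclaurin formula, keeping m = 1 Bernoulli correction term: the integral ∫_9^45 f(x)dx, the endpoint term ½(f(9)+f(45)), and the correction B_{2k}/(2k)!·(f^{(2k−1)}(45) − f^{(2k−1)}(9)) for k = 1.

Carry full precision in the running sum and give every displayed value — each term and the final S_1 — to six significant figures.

S_1 ≈ 539.228

The integral term ∫_9^45 x·e^(−x/49) dx = 526.556.
Boundary: ½(f(9) + f(45)) = ½(7.48987 + 17.9627) = 12.7263.
So far: 539.282.
k=1: B_{2}/(2)! × [f^{(1)}(45) − f^{(1)}(9)] = 1/12 × (0.0325853 − 0.679353) = -0.0538973.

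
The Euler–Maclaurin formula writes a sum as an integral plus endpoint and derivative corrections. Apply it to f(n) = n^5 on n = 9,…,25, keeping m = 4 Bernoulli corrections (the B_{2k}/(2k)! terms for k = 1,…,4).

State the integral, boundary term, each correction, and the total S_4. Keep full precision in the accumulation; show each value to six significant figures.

S_4 ≈ 4.56738e+07

The integral term ∫_9^25 x^5 dx = 4.06015e+07.
Boundary: ½(f(9) + f(25)) = ½(59049.0 + 9.76562e+06) = 4.91234e+06.
Running total after boundary: 4.55139e+07.
k=1: B_{2}/(2)! × [f^{(1)}(25) − f^{(1)}(9)] = 1/12 × (1.95312e+06 − 32805.0) = 160027.
Running total after k=1: 4.56739e+07.
k=2: B_{4}/(4)! × [f^{(3)}(25) − f^{(3)}(9)] = −1/720 × (37500.0 − 4860.00) = -45.3333.
Running total after k=2: 4.56738e+07.
k=3: B_{6}/(6)! × [f^{(5)}(25) − f^{(5)}(9)] = 1/30240 × (120.000 − 120.000) = 0.00000.
Running total after k=3: 4.56738e+07.
k=4: B_{8}/(8)! × [f^{(7)}(25) − f^{(7)}(9)] = −1/1209600 × (0.00000 − 0.00000) = 0.00000.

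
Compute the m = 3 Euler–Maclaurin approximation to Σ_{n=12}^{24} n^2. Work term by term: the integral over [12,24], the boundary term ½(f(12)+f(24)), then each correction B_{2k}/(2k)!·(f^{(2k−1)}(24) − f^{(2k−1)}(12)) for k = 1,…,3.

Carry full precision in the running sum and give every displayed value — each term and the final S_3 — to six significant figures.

S_3 ≈ 4394.00

The integral term ∫_12^24 x^2 dx = 4032.00.
Endpoint term: (f(12) + f(24))/2 = (144.000 + 576.000)/2 = 360.000.
Integral + boundary = 4392.00.
Order-1 term: 1/12 · (48.0000 − 24.0000) = 2.00000.
Running total after k=1: 4394.00.
Order-2 term: −1/720 · (0.00000 − 0.00000) = 0.00000.
Running total after k=2: 4394.00.
Order-3 term: 1/30240 · (0.00000 − 0.00000) = 0.00000.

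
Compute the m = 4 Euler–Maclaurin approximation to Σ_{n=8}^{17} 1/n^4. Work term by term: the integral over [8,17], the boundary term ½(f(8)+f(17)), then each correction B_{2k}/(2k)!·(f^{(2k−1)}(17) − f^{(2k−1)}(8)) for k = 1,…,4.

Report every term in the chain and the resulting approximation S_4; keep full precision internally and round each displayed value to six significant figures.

∫_8^17 1/x^4 dx evaluates to 0.000583194.
½[f(8) + f(17)] = ½[0.000244141 + 1.19730e-05] = 0.000128057.
Integral + boundary = 0.000711251.
k=1: B_{2}/(2)! × [f^{(1)}(17) − f^{(1)}(8)] = 1/12 × (-2.81719e-06 − (-0.000122070)) = 9.93776e-06.
Running total after k=1: 0.000721189.
k=2: B_{4}/(4)! × [f^{(3)}(17) − f^{(3)}(8)] = −1/720 × (-2.92441e-07 − (-5.72205e-05)) = -7.90667e-08.
Running total after k=2: 0.000721110.
k=3: B_{6}/(6)! × [f^{(5)}(17) − f^{(5)}(8)] = 1/30240 × (-5.66668e-08 − (-5.00679e-05)) = 1.65381e-09.
Running total after k=3: 0.000721112.
k=4: B_{8}/(8)! × [f^{(7)}(17) − f^{(7)}(8)] = −1/1209600 × (-1.76471e-08 − (-7.04080e-05)) = -5.81931e-11.

S_4 ≈ 0.000721112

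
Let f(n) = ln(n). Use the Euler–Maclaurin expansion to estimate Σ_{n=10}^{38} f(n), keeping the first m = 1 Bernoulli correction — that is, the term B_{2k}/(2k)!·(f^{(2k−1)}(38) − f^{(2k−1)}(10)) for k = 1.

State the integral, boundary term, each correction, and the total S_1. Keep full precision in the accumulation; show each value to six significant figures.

S_1 ≈ 90.1664

∫_10^38 ln(x) dx evaluates to 87.2024.
½[f(10) + f(38)] = ½[2.30259 + 3.63759] = 2.97009.
So far: 90.1725.
k=1: B_{2}/(2)! × [f^{(1)}(38) − f^{(1)}(10)] = 1/12 × (0.0263158 − 0.100000) = -0.00614035.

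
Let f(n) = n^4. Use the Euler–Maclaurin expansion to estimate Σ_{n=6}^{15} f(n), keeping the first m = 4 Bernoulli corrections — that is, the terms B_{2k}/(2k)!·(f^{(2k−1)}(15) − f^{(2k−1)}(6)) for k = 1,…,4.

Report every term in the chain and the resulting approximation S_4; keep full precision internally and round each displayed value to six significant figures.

Integral: ∫_6^15 x^4 dx = 150320.
Boundary: ½(f(6) + f(15)) = ½(1296.00 + 50625.0) = 25960.5.
So far: 176280.
Order-1 term: 1/12 · (13500.0 − 864.000) = 1053.00.
Running total after k=1: 177333.
Order-2 term: −1/720 · (360.000 − 144.000) = -0.300000.
Running total after k=2: 177333.
Order-3 term: 1/30240 · (0.00000 − 0.00000) = 0.00000.
Running total after k=3: 177333.
Order-4 term: −1/1209600 · (0.00000 − 0.00000) = 0.00000.

S_4 ≈ 177333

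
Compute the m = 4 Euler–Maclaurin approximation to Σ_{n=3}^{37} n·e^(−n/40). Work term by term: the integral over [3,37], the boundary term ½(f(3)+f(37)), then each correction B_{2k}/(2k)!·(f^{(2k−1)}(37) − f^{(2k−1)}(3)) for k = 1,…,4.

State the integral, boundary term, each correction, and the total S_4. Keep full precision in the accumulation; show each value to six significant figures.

∫_3^37 x·e^(−x/40) dx evaluates to 374.402.
Endpoint term: (f(3) + f(37))/2 = (2.78323 + 14.6717)/2 = 8.72745.
Running total after boundary: 383.129.
k=1: B_{2}/(2)! × [f^{(1)}(37) − f^{(1)}(3)] = 1/12 × (0.0297399 − 0.858163) = -0.0690352.
Partial sum through k=1: 383.060.
k=2: B_{4}/(4)! × [f^{(3)}(37) − f^{(3)}(3)] = −1/720 × (0.000514252 − 0.00169603) = 1.64136e-06.
Partial sum through k=2: 383.060.
k=3: B_{6}/(6)! × [f^{(5)}(37) − f^{(5)}(3)] = 1/30240 × (6.31197e-07 − 1.78482e-06) = -3.81489e-11.
Partial sum through k=3: 383.060.
k=4: B_{8}/(8)! × [f^{(7)}(37) − f^{(7)}(3)] = −1/1209600 × (5.88117e-10 − 1.56851e-09) = 8.10511e-16.

S_4 ≈ 383.060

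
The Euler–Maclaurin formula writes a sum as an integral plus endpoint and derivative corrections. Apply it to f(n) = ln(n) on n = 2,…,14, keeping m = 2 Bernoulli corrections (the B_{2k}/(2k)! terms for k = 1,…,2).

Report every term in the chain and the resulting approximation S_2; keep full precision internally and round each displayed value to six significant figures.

S_2 ≈ 25.1912

Integral: ∫_2^14 ln(x) dx = 23.5605.
Endpoint term: (f(2) + f(14))/2 = (0.693147 + 2.63906)/2 = 1.66610.
So far: 25.2266.
k=1: B_{2}/(2)! × [f^{(1)}(14) − f^{(1)}(2)] = 1/12 × (0.0714286 − 0.500000) = -0.0357143.
After k=1: 25.1909.
k=2: B_{4}/(4)! × [f^{(3)}(14) − f^{(3)}(2)] = −1/720 × (0.000728863 − 0.250000) = 0.000346210.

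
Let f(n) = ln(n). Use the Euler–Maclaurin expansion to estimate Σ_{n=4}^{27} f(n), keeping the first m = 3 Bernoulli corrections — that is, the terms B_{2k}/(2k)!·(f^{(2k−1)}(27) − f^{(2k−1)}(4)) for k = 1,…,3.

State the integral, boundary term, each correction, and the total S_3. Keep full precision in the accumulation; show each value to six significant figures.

Integral: ∫_4^27 ln(x) dx = 60.4424.
½[f(4) + f(27)] = ½[1.38629 + 3.29584] = 2.34107.
Integral + boundary = 62.7835.
Order-1 term: 1/12 · (0.0370370 − 0.250000) = -0.0177469.
After k=1: 62.7657.
Order-2 term: −1/720 · (0.000101611 − 0.0312500) = 4.32617e-05.
After k=2: 62.7658.
Order-3 term: 1/30240 · (1.67260e-06 − 0.0234375) = -7.74994e-07.

S_3 ≈ 62.7658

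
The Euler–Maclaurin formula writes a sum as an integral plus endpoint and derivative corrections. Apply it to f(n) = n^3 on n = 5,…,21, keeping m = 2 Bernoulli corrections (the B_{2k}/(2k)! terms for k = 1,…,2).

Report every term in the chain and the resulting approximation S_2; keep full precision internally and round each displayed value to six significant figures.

S_2 ≈ 53261.0

Integral: ∫_5^21 x^3 dx = 48464.0.
Boundary: ½(f(5) + f(21)) = ½(125.000 + 9261.00) = 4693.00.
So far: 53157.0.
Correction k=1: B_{2}/2! · (f^{(1)}(21) − f^{(1)}(5)) = 1/12 · (1323.00 − 75.0000) = 104.000.
Running total after k=1: 53261.0.
Correction k=2: B_{4}/4! · (f^{(3)}(21) − f^{(3)}(5)) = −1/720 · (6.00000 − 6.00000) = 0.00000.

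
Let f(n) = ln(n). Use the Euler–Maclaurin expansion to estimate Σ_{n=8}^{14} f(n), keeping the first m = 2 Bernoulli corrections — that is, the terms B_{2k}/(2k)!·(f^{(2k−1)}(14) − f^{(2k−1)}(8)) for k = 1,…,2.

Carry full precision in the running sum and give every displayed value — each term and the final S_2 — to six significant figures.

S_2 ≈ 16.6661

The integral term ∫_8^14 ln(x) dx = 14.3113.
½[f(8) + f(14)] = ½[2.07944 + 2.63906] = 2.35925.
Running total after boundary: 16.6705.
Order-1 term: 1/12 · (0.0714286 − 0.125000) = -0.00446429.
Running total after k=1: 16.6661.
Order-2 term: −1/720 · (0.000728863 − 0.00390625) = 4.41304e-06.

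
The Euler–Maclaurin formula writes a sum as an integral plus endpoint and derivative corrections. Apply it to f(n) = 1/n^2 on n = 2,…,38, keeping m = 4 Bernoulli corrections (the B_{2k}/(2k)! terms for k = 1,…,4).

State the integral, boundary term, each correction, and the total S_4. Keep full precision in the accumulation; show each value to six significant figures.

S_4 ≈ 0.618940

The integral term ∫_2^38 1/x^2 dx = 0.473684.
½[f(2) + f(38)] = ½[0.250000 + 0.000692521] = 0.125346.
So far: 0.599030.
Correction k=1: B_{2}/2! · (f^{(1)}(38) − f^{(1)}(2)) = 1/12 · (-3.64485e-05 − (-0.250000)) = 0.0208303.
Running total after k=1: 0.619861.
Correction k=2: B_{4}/4! · (f^{(3)}(38) − f^{(3)}(2)) = −1/720 · (-3.02896e-07 − (-0.750000)) = -0.00104167.
Running total after k=2: 0.618819.
Correction k=3: B_{6}/6! · (f^{(5)}(38) − f^{(5)}(2)) = 1/30240 · (-6.29285e-09 − (-5.62500)) = 0.000186012.
Running total after k=3: 0.619005.
Correction k=4: B_{8}/8! · (f^{(7)}(38) − f^{(7)}(2)) = −1/1209600 · (-2.44044e-10 − (-78.7500)) = -6.51042e-05.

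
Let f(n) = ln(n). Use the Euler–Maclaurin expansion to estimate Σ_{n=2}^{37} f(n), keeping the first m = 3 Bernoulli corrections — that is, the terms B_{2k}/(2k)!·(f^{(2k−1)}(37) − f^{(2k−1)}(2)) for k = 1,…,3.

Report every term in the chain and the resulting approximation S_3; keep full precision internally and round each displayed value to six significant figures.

∫_2^37 ln(x) dx evaluates to 97.2177.
Boundary: ½(f(2) + f(37)) = ½(0.693147 + 3.61092) = 2.15203.
Running total after boundary: 99.3697.
Order-1 term: 1/12 · (0.0270270 − 0.500000) = -0.0394144.
Running total after k=1: 99.3303.
Order-2 term: −1/720 · (3.94843e-05 − 0.250000) = 0.000347167.
Running total after k=2: 99.3306.
Order-3 term: 1/30240 · (3.46101e-07 − 0.750000) = -2.48016e-05.

S_3 ≈ 99.3306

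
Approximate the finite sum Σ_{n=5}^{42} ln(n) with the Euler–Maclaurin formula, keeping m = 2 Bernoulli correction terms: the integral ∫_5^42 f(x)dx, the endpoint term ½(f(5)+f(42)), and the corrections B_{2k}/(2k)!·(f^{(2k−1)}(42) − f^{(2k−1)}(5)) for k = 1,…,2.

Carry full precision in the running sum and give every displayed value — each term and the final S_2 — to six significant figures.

S_2 ≈ 114.594

∫_5^42 ln(x) dx evaluates to 111.935.
Boundary: ½(f(5) + f(42)) = ½(1.60944 + 3.73767) = 2.67355.
So far: 114.608.
k=1: B_{2}/(2)! × [f^{(1)}(42) − f^{(1)}(5)] = 1/12 × (0.0238095 − 0.200000) = -0.0146825.
Running total after k=1: 114.594.
k=2: B_{4}/(4)! × [f^{(3)}(42) − f^{(3)}(5)] = −1/720 × (2.69949e-05 − 0.0160000) = 2.21847e-05.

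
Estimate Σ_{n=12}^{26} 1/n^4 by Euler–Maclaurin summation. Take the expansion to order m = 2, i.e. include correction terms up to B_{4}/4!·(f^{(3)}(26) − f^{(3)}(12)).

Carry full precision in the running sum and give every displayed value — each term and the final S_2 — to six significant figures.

S_2 ≈ 0.000200450

The integral term ∫_12^26 1/x^4 dx = 0.000173936.
Boundary: ½(f(12) + f(26)) = ½(4.82253e-05 + 2.18830e-06) = 2.52068e-05.
Integral + boundary = 0.000199143.
k=1: B_{2}/(2)! × [f^{(1)}(26) − f^{(1)}(12)] = 1/12 × (-3.36661e-07 − (-1.60751e-05)) = 1.31154e-06.
After k=1: 0.000200454.
k=2: B_{4}/(4)! × [f^{(3)}(26) − f^{(3)}(12)] = −1/720 × (-1.49406e-08 − (-3.34898e-06)) = -4.63061e-09.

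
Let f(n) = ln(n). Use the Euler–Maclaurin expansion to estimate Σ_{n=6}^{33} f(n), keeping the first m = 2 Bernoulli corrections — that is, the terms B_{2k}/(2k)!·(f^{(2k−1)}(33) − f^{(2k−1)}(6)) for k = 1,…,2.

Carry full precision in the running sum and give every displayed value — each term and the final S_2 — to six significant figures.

Integral: ∫_6^33 ln(x) dx = 77.6342.
½[f(6) + f(33)] = ½[1.79176 + 3.49651] = 2.64413.
So far: 80.2783.
k=1: B_{2}/(2)! × [f^{(1)}(33) − f^{(1)}(6)] = 1/12 × (0.0303030 − 0.166667) = -0.0113636.
After k=1: 80.2670.
k=2: B_{4}/(4)! × [f^{(3)}(33) − f^{(3)}(6)] = −1/720 × (5.56529e-05 − 0.00925926) = 1.27828e-05.

S_2 ≈ 80.2670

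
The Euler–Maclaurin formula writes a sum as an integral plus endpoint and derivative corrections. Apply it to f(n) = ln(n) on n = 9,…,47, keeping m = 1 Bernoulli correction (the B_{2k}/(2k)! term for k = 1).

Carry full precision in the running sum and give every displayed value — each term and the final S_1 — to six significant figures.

S_1 ≈ 126.198

Integral: ∫_9^47 ln(x) dx = 123.182.
Boundary: ½(f(9) + f(47)) = ½(2.19722 + 3.85015) = 3.02369.
Integral + boundary = 126.206.
Correction k=1: B_{2}/2! · (f^{(1)}(47) − f^{(1)}(9)) = 1/12 · (0.0212766 − 0.111111) = -0.00748621.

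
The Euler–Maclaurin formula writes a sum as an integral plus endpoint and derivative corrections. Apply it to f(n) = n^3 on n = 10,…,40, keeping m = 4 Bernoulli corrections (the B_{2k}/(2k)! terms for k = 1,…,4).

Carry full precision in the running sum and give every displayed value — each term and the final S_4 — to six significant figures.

S_4 ≈ 670375

The integral term ∫_10^40 x^3 dx = 637500.
Endpoint term: (f(10) + f(40))/2 = (1000.00 + 64000.0)/2 = 32500.0.
Running total after boundary: 670000.
Order-1 term: 1/12 · (4800.00 − 300.000) = 375.000.
Running total after k=1: 670375.
Order-2 term: −1/720 · (6.00000 − 6.00000) = 0.00000.
Running total after k=2: 670375.
Order-3 term: 1/30240 · (0.00000 − 0.00000) = 0.00000.
Running total after k=3: 670375.
Order-4 term: −1/1209600 · (0.00000 − 0.00000) = 0.00000.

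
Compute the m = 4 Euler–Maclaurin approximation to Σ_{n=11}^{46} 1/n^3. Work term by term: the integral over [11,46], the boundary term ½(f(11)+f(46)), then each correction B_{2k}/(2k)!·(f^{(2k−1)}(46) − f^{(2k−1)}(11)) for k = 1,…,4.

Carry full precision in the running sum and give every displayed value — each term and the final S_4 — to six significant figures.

∫_11^46 1/x^3 dx evaluates to 0.00389594.
½[f(11) + f(46)] = ½[0.000751315 + 1.02737e-05] = 0.000380794.
Running total after boundary: 0.00427673.
k=1: B_{2}/(2)! × [f^{(1)}(46) − f^{(1)}(11)] = 1/12 × (-6.70023e-07 − (-0.000204904)) = 1.70195e-05.
Running total after k=1: 0.00429375.
k=2: B_{4}/(4)! × [f^{(3)}(46) − f^{(3)}(11)] = −1/720 × (-6.33292e-09 − (-3.38684e-05)) = -4.70307e-08.
Running total after k=2: 0.00429370.
k=3: B_{6}/(6)! × [f^{(5)}(46) − f^{(5)}(11)] = 1/30240 × (-1.25701e-10 − (-1.17560e-05)) = 3.88752e-10.
Running total after k=3: 0.00429370.
k=4: B_{8}/(8)! × [f^{(7)}(46) − f^{(7)}(11)] = −1/1209600 × (-4.27715e-12 − (-6.99530e-06)) = -5.78315e-12.

S_4 ≈ 0.00429370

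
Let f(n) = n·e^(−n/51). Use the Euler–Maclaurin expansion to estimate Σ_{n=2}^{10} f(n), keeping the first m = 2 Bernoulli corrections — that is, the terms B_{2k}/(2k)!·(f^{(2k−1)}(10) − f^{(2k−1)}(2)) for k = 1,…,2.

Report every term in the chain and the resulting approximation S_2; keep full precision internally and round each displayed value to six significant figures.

∫_2^10 x·e^(−x/51) dx evaluates to 41.9720.
½[f(2) + f(10)] = ½[1.92309 + 8.21948] = 5.07128.
Integral + boundary = 47.0433.
k=1: B_{2}/(2)! × [f^{(1)}(10) − f^{(1)}(2)] = 1/12 × (0.660782 − 0.923836) = -0.0219212.
After k=1: 47.0214.
k=2: B_{4}/(4)! × [f^{(3)}(10) − f^{(3)}(2)] = −1/720 × (0.000886073 − 0.00109455) = 2.89550e-07.

S_2 ≈ 47.0214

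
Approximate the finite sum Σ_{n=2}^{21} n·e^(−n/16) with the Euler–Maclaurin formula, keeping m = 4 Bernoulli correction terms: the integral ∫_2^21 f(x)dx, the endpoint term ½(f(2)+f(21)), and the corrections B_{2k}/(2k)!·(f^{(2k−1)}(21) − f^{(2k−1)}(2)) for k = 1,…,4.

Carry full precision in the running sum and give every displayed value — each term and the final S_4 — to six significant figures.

S_4 ≈ 98.4617

∫_2^21 x·e^(−x/16) dx evaluates to 94.8245.
½[f(2) + f(21)] = ½[1.76499 + 5.65207] = 3.70853.
So far: 98.5330.
Order-1 term: 1/12 · (-0.0841082 − 0.772185) = -0.0713578.
Running total after k=1: 98.4616.
Order-2 term: −1/720 · (0.00177416 − 0.00991085) = 1.13010e-05.
Running total after k=2: 98.4617.
Order-3 term: 1/30240 · (1.51440e-05 − 6.56459e-05) = -1.67004e-09.
Running total after k=3: 98.4617.
Order-4 term: −1/1209600 · (9.12410e-08 − 3.61631e-07) = 2.23537e-13.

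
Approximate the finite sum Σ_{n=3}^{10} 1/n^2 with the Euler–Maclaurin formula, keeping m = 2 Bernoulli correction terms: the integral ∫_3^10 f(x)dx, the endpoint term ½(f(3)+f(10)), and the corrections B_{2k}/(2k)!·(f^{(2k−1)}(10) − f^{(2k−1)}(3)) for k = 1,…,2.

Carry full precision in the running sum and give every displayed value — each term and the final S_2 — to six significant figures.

S_2 ≈ 0.299758

∫_3^10 1/x^2 dx evaluates to 0.233333.
½[f(3) + f(10)] = ½[0.111111 + 0.0100000] = 0.0605556.
So far: 0.293889.
k=1: B_{2}/(2)! × [f^{(1)}(10) − f^{(1)}(3)] = 1/12 × (-0.00200000 − (-0.0740741)) = 0.00600617.
After k=1: 0.299895.
k=2: B_{4}/(4)! × [f^{(3)}(10) − f^{(3)}(3)] = −1/720 × (-0.000240000 − (-0.0987654)) = -0.000136841.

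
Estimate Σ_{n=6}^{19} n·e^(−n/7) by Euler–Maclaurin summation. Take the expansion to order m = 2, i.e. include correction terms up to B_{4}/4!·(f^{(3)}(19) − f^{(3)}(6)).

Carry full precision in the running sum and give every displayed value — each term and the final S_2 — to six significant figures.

∫_6^19 x·e^(−x/7) dx evaluates to 26.5600.
Boundary: ½(f(6) + f(19)) = ½(2.54624 + 1.25879) = 1.90251.
So far: 28.4625.
Correction k=1: B_{2}/2! · (f^{(1)}(19) − f^{(1)}(6)) = 1/12 · (-0.113575 − 0.0606247) = -0.0145167.
After k=1: 28.4480.
Correction k=2: B_{4}/4! · (f^{(3)}(19) − f^{(3)}(6)) = −1/720 · (0.000386311 − 0.0185586) = 2.52393e-05.

S_2 ≈ 28.4480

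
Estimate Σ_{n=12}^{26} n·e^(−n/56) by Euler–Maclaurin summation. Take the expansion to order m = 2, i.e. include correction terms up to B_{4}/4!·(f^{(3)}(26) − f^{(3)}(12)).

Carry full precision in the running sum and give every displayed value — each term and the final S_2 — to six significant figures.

S_2 ≈ 200.036

∫_12^26 x·e^(−x/56) dx evaluates to 187.047.
Boundary: ½(f(12) + f(26)) = ½(9.68541 + 16.3432) = 13.0143.
Running total after boundary: 200.061.
Correction k=1: B_{2}/2! · (f^{(1)}(26) − f^{(1)}(12)) = 1/12 · (0.336741 − 0.634164) = -0.0247852.
Running total after k=1: 200.036.
Correction k=2: B_{4}/4! · (f^{(3)}(26) − f^{(3)}(12)) = −1/720 · (0.000508262 − 0.000716964) = 2.89864e-07.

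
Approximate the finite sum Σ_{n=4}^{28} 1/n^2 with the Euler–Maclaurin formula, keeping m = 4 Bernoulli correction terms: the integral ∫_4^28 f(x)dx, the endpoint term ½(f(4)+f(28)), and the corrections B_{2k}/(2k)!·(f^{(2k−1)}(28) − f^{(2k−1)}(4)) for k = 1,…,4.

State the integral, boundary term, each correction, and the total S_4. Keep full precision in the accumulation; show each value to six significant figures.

∫_4^28 1/x^2 dx evaluates to 0.214286.
½[f(4) + f(28)] = ½[0.0625000 + 0.00127551] = 0.0318878.
Running total after boundary: 0.246173.
Correction k=1: B_{2}/2! · (f^{(1)}(28) − f^{(1)}(4)) = 1/12 · (-9.11079e-05 − (-0.0312500)) = 0.00259657.
Running total after k=1: 0.248770.
Correction k=2: B_{4}/4! · (f^{(3)}(28) − f^{(3)}(4)) = −1/720 · (-1.39451e-06 − (-0.0234375)) = -3.25501e-05.
Running total after k=2: 0.248737.
Correction k=3: B_{6}/6! · (f^{(5)}(28) − f^{(5)}(4)) = 1/30240 · (-5.33613e-08 − (-0.0439453)) = 1.45322e-06.
Running total after k=3: 0.248739.
Correction k=4: B_{8}/8! · (f^{(7)}(28) − f^{(7)}(4)) = −1/1209600 · (-3.81152e-09 − (-0.153809)) = -1.27157e-07.

S_4 ≈ 0.248739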